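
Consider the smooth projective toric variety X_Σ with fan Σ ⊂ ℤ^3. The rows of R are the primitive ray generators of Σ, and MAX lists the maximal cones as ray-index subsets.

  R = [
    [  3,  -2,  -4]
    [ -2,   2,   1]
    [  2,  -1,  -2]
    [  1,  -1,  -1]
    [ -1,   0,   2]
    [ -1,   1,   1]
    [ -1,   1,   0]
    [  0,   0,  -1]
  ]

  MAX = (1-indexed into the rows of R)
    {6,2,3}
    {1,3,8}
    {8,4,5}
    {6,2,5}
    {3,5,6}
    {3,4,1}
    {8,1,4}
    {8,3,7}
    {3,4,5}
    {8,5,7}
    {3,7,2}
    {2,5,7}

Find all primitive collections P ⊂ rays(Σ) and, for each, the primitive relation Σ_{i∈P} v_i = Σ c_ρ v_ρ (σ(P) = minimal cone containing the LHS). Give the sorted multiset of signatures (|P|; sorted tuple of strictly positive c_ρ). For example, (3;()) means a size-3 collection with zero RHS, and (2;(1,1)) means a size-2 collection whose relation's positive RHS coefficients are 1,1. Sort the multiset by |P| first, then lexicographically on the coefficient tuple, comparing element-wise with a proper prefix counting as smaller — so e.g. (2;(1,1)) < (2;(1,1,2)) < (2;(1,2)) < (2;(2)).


Σ has 14 primitive collections:

  {4,6}:  v_{4} + v_{6} = 0  →  sig = (2;())
  {2,4}:  v_{2} + v_{4} = v_{7}  →  sig = (2;(1))
  {4,7}:  v_{4} + v_{7} = v_{8}  →  sig = (2;(1))
  {6,7}:  v_{6} + v_{7} = v_{2}  →  sig = (2;(1))
  {6,8}:  v_{6} + v_{8} = v_{7}  →  sig = (2;(1))
  {1,6}:  v_{1} + v_{6} = v_{3} + v_{8}  →  sig = (2;(1,1))
  {1,2}:  v_{1} + v_{2} = v_{3} + v_{7} + v_{8}  →  sig = (2;(1,1,1))
  {1,7}:  v_{1} + v_{7} = v_{3} + 2·v_{8}  →  sig = (2;(1,2))
  {1,5}:  v_{1} + v_{5} = 2·v_{4}  →  sig = (2;(2))
  {2,8}:  v_{2} + v_{8} = 2·v_{7}  →  sig = (2;(2))
  {3,5,7}:  v_{3} + v_{5} + v_{7} = 0  →  sig = (3;())
  {2,3,5}:  v_{2} + v_{3} + v_{5} = v_{6}  →  sig = (3;(1))
  {3,4,8}:  v_{3} + v_{4} + v_{8} = v_{1}  →  sig = (3;(1))
  {3,5,8}:  v_{3} + v_{5} + v_{8} = v_{4}  →  sig = (3;(1))

Hence PRS(X_Σ) =
{ (2;()),  (2;(1)) ×4,  (2;(1,1)),  (2;(1,1,1)),  (2;(1,2)),  (2;(2)) ×2,  (3;()),  (3;(1)) ×3 }


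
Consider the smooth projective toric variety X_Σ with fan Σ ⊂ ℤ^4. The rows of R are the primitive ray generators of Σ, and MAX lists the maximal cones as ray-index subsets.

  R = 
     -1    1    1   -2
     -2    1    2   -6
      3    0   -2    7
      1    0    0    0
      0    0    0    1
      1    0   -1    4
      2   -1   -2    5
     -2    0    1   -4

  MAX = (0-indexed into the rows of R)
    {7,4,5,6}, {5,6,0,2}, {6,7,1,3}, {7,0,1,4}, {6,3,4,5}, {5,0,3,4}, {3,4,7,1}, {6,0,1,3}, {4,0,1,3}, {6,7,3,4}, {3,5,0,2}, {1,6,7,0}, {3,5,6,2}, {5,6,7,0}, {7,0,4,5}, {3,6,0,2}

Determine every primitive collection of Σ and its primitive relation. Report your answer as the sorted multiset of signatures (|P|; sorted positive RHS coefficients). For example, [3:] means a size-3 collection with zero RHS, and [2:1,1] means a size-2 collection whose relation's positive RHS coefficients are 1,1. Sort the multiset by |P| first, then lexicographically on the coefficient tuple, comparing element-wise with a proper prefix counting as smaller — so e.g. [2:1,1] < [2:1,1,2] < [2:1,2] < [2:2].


9 collections generate NE(X_Σ); each relation:

  • {1,5}:  v_{1} + v_{5} = v_{0} — sig = [2:1]
  • {2,7}:  v_{2} + v_{7} = v_{0} + v_{6} — sig = [2:1,1]
  • {1,2}:  v_{1} + v_{2} = 2·v_{0} + v_{3} + v_{6} — sig = [2:1,1,2]
  • {2,4}:  v_{2} + v_{4} = v_{3} + 2·v_{5} — sig = [2:1,2]
  • {1,4,6}:  v_{1} + v_{4} + v_{6} = 0 — sig = [3:]
  • {3,5,7}:  v_{3} + v_{5} + v_{7} = 0 — sig = [3:]
  • {0,3,7}:  v_{0} + v_{3} + v_{7} = v_{1} — sig = [3:1]
  • {0,4,6}:  v_{0} + v_{4} + v_{6} = v_{5} — sig = [3:1]
  • {0,3,5,6}:  v_{0} + v_{3} + v_{5} + v_{6} = v_{2} — sig = [4:1]

so the primitive-relation signature multiset is
    [2:1]
    [2:1,1]
    [2:1,1,2]
    [2:1,2]
    [3:]
    [3:]
    [3:1]
    [3:1]
    [4:1]


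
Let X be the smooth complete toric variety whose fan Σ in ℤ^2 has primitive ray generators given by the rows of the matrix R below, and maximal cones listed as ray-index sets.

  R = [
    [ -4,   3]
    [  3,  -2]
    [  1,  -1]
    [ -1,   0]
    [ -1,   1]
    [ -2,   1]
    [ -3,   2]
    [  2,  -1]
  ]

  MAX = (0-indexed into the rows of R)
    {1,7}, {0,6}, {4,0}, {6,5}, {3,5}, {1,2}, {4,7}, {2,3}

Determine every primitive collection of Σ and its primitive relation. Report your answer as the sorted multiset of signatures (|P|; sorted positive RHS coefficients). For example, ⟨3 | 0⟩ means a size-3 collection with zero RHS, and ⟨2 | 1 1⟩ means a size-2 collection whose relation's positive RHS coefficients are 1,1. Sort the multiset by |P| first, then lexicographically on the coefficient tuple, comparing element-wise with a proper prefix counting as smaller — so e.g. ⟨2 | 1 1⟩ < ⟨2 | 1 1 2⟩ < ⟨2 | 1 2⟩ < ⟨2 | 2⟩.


20 minimal non-faces of Δ(Σ) (on 8 rays):

  P={1,6}:  v_{1} + v_{6} = 0 ; sig = ⟨2 | 0⟩
  P={2,4}:  v_{2} + v_{4} = 0 ; sig = ⟨2 | 0⟩
  P={5,7}:  v_{5} + v_{7} = 0 ; sig = ⟨2 | 0⟩
  P={0,1}:  v_{0} + v_{1} = v_{4} ; sig = ⟨2 | 1⟩
  P={0,2}:  v_{0} + v_{2} = v_{6} ; sig = ⟨2 | 1⟩
  P={1,4}:  v_{1} + v_{4} = v_{7} ; sig = ⟨2 | 1⟩
  P={1,5}:  v_{1} + v_{5} = v_{2} ; sig = ⟨2 | 1⟩
  P={2,5}:  v_{2} + v_{5} = v_{3} ; sig = ⟨2 | 1⟩
  P={2,6}:  v_{2} + v_{6} = v_{5} ; sig = ⟨2 | 1⟩
  P={2,7}:  v_{2} + v_{7} = v_{1} ; sig = ⟨2 | 1⟩
  P={3,4}:  v_{3} + v_{4} = v_{5} ; sig = ⟨2 | 1⟩
  P={3,7}:  v_{3} + v_{7} = v_{2} ; sig = ⟨2 | 1⟩
  P={4,5}:  v_{4} + v_{5} = v_{6} ; sig = ⟨2 | 1⟩
  P={4,6}:  v_{4} + v_{6} = v_{0} ; sig = ⟨2 | 1⟩
  P={6,7}:  v_{6} + v_{7} = v_{4} ; sig = ⟨2 | 1⟩
  P={0,3}:  v_{0} + v_{3} = v_{5} + v_{6} ; sig = ⟨2 | 1 1⟩
  P={0,5}:  v_{0} + v_{5} = 2·v_{6} ; sig = ⟨2 | 2⟩
  P={0,7}:  v_{0} + v_{7} = 2·v_{4} ; sig = ⟨2 | 2⟩
  P={1,3}:  v_{1} + v_{3} = 2·v_{2} ; sig = ⟨2 | 2⟩
  P={3,6}:  v_{3} + v_{6} = 2·v_{5} ; sig = ⟨2 | 2⟩

Hence PRS(X_Σ) =
[⟨2 | 0⟩, ⟨2 | 0⟩, ⟨2 | 0⟩, ⟨2 | 1⟩, ⟨2 | 1⟩, ⟨2 | 1⟩, ⟨2 | 1⟩, ⟨2 | 1⟩, ⟨2 | 1⟩, ⟨2 | 1⟩, ⟨2 | 1⟩, ⟨2 | 1⟩, ⟨2 | 1⟩, ⟨2 | 1⟩, ⟨2 | 1⟩, ⟨2 | 1 1⟩, ⟨2 | 2⟩, ⟨2 | 2⟩, ⟨2 | 2⟩, ⟨2 | 2⟩]


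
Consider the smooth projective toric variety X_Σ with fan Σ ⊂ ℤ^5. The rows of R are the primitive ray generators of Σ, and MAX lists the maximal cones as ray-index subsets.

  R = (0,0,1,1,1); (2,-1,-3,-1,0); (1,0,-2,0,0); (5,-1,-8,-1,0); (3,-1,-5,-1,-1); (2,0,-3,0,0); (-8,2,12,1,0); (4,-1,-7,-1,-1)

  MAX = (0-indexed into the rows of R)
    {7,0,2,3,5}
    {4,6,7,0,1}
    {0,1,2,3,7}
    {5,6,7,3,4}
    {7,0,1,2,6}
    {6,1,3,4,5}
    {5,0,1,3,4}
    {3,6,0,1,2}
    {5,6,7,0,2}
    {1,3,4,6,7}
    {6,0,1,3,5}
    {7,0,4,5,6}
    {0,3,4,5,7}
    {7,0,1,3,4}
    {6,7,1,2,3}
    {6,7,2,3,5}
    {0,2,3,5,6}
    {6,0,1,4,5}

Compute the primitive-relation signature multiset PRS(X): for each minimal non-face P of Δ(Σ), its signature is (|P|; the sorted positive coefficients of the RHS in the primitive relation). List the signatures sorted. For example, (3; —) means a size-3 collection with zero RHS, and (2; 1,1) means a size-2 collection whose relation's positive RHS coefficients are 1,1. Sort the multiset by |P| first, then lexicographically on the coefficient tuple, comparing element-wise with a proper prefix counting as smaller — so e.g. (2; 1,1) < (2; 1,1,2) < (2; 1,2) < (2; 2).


The 5 primitive collections of Σ (r=8, n=5):

  P = {2,4}:  v_{2} + v_{4} = v_{7}  so sig = (2; 1)
  P = {1,2,5}:  v_{1} + v_{2} + v_{5} = v_{3}  so sig = (3; 1)
  P = {1,5,7}:  v_{1} + v_{5} + v_{7} = v_{3} + v_{4}  so sig = (3; 1,1)
  P = {0,3,4,6}:  v_{0} + v_{3} + v_{4} + v_{6} = 0  so sig = (4; —)
  P = {0,3,6,7}:  v_{0} + v_{3} + v_{6} + v_{7} = v_{2}  so sig = (4; 1)

so the primitive-relation signature multiset is
{ (2; 1),  (3; 1),  (3; 1,1),  (4; —),  (4; 1) }


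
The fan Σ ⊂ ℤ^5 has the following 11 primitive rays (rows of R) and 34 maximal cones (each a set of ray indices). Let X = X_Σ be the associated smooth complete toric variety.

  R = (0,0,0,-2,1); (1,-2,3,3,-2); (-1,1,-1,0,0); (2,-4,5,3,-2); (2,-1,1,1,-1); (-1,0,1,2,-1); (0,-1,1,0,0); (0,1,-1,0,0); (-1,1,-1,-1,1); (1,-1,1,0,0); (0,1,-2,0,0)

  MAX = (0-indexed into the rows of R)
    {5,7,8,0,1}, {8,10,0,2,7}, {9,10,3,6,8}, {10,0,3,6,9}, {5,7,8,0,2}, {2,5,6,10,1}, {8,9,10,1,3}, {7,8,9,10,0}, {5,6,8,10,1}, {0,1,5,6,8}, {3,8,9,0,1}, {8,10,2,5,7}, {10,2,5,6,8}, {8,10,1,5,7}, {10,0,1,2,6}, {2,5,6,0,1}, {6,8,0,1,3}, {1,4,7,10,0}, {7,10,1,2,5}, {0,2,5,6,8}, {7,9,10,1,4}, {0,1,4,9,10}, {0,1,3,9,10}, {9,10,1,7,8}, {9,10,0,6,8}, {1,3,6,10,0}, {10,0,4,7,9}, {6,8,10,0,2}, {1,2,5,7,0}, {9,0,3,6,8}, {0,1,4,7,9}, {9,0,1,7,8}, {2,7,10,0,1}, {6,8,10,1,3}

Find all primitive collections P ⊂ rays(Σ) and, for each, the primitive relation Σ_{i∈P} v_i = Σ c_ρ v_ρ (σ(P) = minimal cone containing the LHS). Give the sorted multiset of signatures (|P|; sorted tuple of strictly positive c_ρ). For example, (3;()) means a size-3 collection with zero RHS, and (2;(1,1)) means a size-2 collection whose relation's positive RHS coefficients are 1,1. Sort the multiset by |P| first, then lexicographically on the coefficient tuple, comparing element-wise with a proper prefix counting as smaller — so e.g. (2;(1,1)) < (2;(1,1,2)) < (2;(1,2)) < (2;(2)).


17 minimal non-faces of Δ(Σ) (on 11 rays):

  {2,9}:  v_{2} + v_{9} = 0  ⟹  sig = (2;())
  {6,7}:  v_{6} + v_{7} = 0  ⟹  sig = (2;())
  {2,3}:  v_{2} + v_{3} = v_{1} + v_{6}  ⟹  sig = (2;(1,1))
  {3,7}:  v_{3} + v_{7} = v_{1} + v_{9}  ⟹  sig = (2;(1,1))
  {4,5}:  v_{4} + v_{5} = v_{1} + v_{7}  ⟹  sig = (2;(1,1))
  {4,8}:  v_{4} + v_{8} = v_{7} + v_{9}  ⟹  sig = (2;(1,1))
  {5,9}:  v_{5} + v_{9} = v_{1} + v_{8}  ⟹  sig = (2;(1,1))
  {2,4}:  v_{2} + v_{4} = v_{0} + v_{1} + v_{7} + v_{10}  ⟹  sig = (2;(1,1,1,1))
  {4,6}:  v_{4} + v_{6} = v_{0} + v_{1} + v_{9} + v_{10}  ⟹  sig = (2;(1,1,1,1))
  {3,5}:  v_{3} + v_{5} = 2·v_{1} + v_{6} + v_{8}  ⟹  sig = (2;(1,1,2))
  {3,4}:  v_{3} + v_{4} = v_{0} + 2·v_{1} + 2·v_{9} + v_{10}  ⟹  sig = (2;(1,1,2,2))
  {0,5,10}:  v_{0} + v_{5} + v_{10} = v_{2}  ⟹  sig = (3;(1))
  {1,2,8}:  v_{1} + v_{2} + v_{8} = v_{5}  ⟹  sig = (3;(1))
  {1,6,9}:  v_{1} + v_{6} + v_{9} = v_{3}  ⟹  sig = (3;(1))
  {0,1,8,10}:  v_{0} + v_{1} + v_{8} + v_{10} = 0  ⟹  sig = (4;())
  {0,3,8,10}:  v_{0} + v_{3} + v_{8} + v_{10} = v_{6} + v_{9}  ⟹  sig = (4;(1,1))
  {0,1,7,9,10}:  v_{0} + v_{1} + v_{7} + v_{9} + v_{10} = v_{4}  ⟹  sig = (5;(1))

Hence PRS(X_Σ) =
{ (2;()) ×2,  (2;(1,1)) ×5,  (2;(1,1,1,1)) ×2,  (2;(1,1,2)),  (2;(1,1,2,2)),  (3;(1)) ×3,  (4;()),  (4;(1,1)),  (5;(1)) }


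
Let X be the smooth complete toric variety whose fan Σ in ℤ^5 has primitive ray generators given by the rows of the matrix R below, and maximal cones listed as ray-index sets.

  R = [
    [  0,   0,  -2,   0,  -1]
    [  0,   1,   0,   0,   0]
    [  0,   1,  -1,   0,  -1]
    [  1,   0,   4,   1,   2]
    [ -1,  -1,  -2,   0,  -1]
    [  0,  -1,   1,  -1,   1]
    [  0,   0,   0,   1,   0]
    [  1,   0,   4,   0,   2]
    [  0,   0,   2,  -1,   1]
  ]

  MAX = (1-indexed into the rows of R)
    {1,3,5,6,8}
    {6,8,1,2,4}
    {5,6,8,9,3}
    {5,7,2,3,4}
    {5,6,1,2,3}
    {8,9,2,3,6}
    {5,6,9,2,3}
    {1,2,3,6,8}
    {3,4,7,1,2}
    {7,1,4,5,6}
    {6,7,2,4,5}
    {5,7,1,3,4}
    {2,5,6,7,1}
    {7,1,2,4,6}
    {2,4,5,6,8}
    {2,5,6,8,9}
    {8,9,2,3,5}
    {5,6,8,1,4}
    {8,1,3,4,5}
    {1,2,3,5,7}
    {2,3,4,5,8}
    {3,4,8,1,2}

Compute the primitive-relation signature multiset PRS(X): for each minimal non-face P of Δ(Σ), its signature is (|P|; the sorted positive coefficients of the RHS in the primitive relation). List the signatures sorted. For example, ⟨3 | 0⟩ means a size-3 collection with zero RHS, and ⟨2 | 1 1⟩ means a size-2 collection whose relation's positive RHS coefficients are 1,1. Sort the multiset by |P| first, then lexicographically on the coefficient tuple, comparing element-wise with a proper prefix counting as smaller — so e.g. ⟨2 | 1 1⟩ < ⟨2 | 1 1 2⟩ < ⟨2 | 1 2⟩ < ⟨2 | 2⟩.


9 minimal non-faces of Δ(Σ) (on 9 rays):

  P={7,8}:  v_{7} + v_{8} = v_{4} ; sig = ⟨2 | 1⟩
  P={1,9}:  v_{1} + v_{9} = v_{3} + v_{6} ; sig = ⟨2 | 1 1⟩
  P={7,9}:  v_{7} + v_{9} = v_{2} + v_{5} + v_{8} ; sig = ⟨2 | 1 1 1⟩
  P={4,9}:  v_{4} + v_{9} = v_{2} + v_{5} + 2·v_{8} ; sig = ⟨2 | 1 1 2⟩
  P={3,6,7}:  v_{3} + v_{6} + v_{7} = 0 ; sig = ⟨3 | 0⟩
  P={3,4,6}:  v_{3} + v_{4} + v_{6} = v_{8} ; sig = ⟨3 | 1⟩
  P={1,2,5,8}:  v_{1} + v_{2} + v_{5} + v_{8} = 0 ; sig = ⟨4 | 0⟩
  P={1,2,4,5}:  v_{1} + v_{2} + v_{4} + v_{5} = v_{7} ; sig = ⟨4 | 1⟩
  P={2,3,5,6,8}:  v_{2} + v_{3} + v_{5} + v_{6} + v_{8} = v_{9} ; sig = ⟨5 | 1⟩

so the primitive-relation signature multiset is
[⟨2 | 1⟩, ⟨2 | 1 1⟩, ⟨2 | 1 1 1⟩, ⟨2 | 1 1 2⟩, ⟨3 | 0⟩, ⟨3 | 1⟩, ⟨4 | 0⟩, ⟨4 | 1⟩, ⟨5 | 1⟩]


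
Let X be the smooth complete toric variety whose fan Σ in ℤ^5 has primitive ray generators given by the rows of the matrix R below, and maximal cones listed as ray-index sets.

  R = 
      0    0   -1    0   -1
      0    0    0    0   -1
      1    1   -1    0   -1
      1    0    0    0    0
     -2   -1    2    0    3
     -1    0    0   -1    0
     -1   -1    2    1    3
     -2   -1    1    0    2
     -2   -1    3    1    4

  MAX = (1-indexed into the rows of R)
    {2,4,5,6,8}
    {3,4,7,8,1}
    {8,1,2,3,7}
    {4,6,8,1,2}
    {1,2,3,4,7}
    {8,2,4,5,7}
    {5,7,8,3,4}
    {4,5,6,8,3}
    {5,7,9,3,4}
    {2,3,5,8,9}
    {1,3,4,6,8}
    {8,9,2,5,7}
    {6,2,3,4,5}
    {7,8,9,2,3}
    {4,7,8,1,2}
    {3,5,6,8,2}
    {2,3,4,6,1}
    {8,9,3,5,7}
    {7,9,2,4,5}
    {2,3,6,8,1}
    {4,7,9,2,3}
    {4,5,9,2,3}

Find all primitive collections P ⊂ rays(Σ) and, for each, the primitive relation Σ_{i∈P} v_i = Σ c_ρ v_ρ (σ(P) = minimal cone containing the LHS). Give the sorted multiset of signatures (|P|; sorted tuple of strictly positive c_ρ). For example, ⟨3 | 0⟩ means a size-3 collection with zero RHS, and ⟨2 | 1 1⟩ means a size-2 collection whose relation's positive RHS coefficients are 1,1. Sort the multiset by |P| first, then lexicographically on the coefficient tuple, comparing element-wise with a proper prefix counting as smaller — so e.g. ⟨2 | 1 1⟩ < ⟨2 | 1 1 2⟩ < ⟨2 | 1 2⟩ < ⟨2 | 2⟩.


The 7 primitive collections of Σ (r=9, n=5):

  P={1,5}:  v_{1} + v_{5} = v_{8}  ⇒ sig = ⟨2 | 1⟩
  P={6,7}:  v_{6} + v_{7} = v_{5}  ⇒ sig = ⟨2 | 1⟩
  P={1,9}:  v_{1} + v_{9} = v_{2} + v_{3} + v_{7} + v_{8}  ⇒ sig = ⟨2 | 1 1 1 1⟩
  P={6,9}:  v_{6} + v_{9} = v_{2} + v_{3} + 2·v_{5}  ⇒ sig = ⟨2 | 1 1 2⟩
  P={4,8,9}:  v_{4} + v_{8} + v_{9} = v_{5} + v_{7}  ⇒ sig = ⟨3 | 1 1⟩
  P={2,3,4,8}:  v_{2} + v_{3} + v_{4} + v_{8} = 0  ⇒ sig = ⟨4 | 0⟩
  P={2,3,5,7}:  v_{2} + v_{3} + v_{5} + v_{7} = v_{9}  ⇒ sig = ⟨4 | 1⟩

so the primitive-relation signature multiset is
[⟨2 | 1⟩, ⟨2 | 1⟩, ⟨2 | 1 1 1 1⟩, ⟨2 | 1 1 2⟩, ⟨3 | 1 1⟩, ⟨4 | 0⟩, ⟨4 | 1⟩]


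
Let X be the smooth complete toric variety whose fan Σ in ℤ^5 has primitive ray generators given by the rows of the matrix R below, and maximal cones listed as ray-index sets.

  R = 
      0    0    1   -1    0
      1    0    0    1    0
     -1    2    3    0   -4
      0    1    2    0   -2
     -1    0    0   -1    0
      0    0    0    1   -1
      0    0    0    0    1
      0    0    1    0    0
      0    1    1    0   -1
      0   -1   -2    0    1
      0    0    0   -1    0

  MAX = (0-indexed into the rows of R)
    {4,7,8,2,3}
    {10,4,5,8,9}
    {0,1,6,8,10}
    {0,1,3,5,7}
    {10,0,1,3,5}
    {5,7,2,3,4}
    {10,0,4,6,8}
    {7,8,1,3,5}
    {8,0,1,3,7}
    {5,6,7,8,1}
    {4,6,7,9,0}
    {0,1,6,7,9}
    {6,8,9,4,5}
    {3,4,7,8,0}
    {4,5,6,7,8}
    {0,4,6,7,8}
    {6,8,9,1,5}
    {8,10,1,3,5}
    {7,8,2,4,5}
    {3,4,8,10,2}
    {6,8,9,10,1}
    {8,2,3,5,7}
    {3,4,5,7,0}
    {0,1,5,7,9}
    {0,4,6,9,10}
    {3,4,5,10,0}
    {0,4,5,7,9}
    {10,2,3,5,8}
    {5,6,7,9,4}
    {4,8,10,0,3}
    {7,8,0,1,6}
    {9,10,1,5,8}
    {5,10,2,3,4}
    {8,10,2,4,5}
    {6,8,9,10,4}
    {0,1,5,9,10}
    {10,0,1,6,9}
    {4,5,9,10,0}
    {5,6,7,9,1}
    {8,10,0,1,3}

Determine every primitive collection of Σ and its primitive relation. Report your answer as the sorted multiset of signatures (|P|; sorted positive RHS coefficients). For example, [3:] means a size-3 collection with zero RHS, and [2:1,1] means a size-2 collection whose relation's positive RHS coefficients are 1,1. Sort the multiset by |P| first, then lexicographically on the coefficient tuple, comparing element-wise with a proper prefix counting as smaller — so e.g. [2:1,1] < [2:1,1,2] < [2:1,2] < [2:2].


Primitive collections (14):

  P = {1,4}:  v_{1} + v_{4} = 0  so sig = [2:]
  P = {7,10}:  v_{7} + v_{10} = v_{0}  so sig = [2:1]
  P = {3,6}:  v_{3} + v_{6} = v_{7} + v_{8}  so sig = [2:1,1]
  P = {3,9}:  v_{3} + v_{9} = v_{5} + v_{10}  so sig = [2:1,1]
  P = {1,2}:  v_{1} + v_{2} = v_{3} + v_{5} + v_{8}  so sig = [2:1,1,1]
  P = {2,6}:  v_{2} + v_{6} = v_{4} + v_{5} + v_{7} + 2·v_{8}  so sig = [2:1,1,1,2]
  P = {2,9}:  v_{2} + v_{9} = v_{4} + 2·v_{5} + v_{8} + v_{10}  so sig = [2:1,1,1,2]
  P = {0,2}:  v_{0} + v_{2} = 2·v_{3} + v_{4}  so sig = [2:1,2]
  P = {5,6,10}:  v_{5} + v_{6} + v_{10} = 0  so sig = [3:]
  P = {7,8,9}:  v_{7} + v_{8} + v_{9} = 0  so sig = [3:]
  P = {0,5,6}:  v_{0} + v_{5} + v_{6} = v_{7}  so sig = [3:1]
  P = {0,5,8}:  v_{0} + v_{5} + v_{8} = v_{3}  so sig = [3:1]
  P = {0,8,9}:  v_{0} + v_{8} + v_{9} = v_{10}  so sig = [3:1]
  P = {3,4,5,8}:  v_{3} + v_{4} + v_{5} + v_{8} = v_{2}  so sig = [4:1]

Hence PRS(X_Σ) =
    |P|=2: 8 collections, coeffs (), (1), (1,1), (1,1), (1,1,1), (1,1,1,2), (1,1,1,2), (1,2)
    |P|=3: 5 collections, coeffs (), (), (1), (1), (1)
    |P|=4: 1 collection, coeffs (1)


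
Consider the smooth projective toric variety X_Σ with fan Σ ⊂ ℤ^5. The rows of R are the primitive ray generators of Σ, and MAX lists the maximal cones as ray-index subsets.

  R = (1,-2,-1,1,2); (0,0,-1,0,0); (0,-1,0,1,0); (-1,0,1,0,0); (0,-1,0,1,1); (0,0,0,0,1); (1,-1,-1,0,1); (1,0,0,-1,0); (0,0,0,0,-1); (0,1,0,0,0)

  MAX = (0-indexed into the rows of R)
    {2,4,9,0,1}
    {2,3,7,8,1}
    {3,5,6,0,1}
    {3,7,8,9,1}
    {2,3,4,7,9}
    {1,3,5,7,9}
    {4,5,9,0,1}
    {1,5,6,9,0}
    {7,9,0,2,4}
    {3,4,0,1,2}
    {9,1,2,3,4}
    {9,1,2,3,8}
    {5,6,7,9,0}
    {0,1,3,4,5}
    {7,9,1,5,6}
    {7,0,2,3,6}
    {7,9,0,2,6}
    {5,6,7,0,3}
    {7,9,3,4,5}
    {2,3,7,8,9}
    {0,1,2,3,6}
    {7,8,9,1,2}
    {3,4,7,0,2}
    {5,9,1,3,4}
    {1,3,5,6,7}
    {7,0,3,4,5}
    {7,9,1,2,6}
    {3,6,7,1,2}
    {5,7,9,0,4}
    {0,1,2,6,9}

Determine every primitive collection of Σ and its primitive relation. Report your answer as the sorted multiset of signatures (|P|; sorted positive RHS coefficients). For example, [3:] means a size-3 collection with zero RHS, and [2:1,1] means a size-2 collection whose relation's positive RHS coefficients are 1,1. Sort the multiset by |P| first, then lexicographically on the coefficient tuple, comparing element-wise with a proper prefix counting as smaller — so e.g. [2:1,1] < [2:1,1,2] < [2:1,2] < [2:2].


|primitive collections| = 11. Relations:

  P = {5,8}:  v_{5} + v_{8} = 0  →  sig = [2:]
  P = {2,5}:  v_{2} + v_{5} = v_{4}  →  sig = [2:1]
  P = {4,6}:  v_{4} + v_{6} = v_{0}  →  sig = [2:1]
  P = {4,8}:  v_{4} + v_{8} = v_{2}  →  sig = [2:1]
  P = {0,8}:  v_{0} + v_{8} = v_{2} + v_{6}  →  sig = [2:1,1]
  P = {6,8}:  v_{6} + v_{8} = v_{1} + v_{2} + v_{7}  →  sig = [2:1,1,1]
  P = {1,4,7}:  v_{1} + v_{4} + v_{7} = v_{6}  →  sig = [3:1]
  P = {3,6,9}:  v_{3} + v_{6} + v_{9} = v_{5}  →  sig = [3:1]
  P = {0,3,9}:  v_{0} + v_{3} + v_{9} = v_{4} + v_{5}  →  sig = [3:1,1]
  P = {0,1,7}:  v_{0} + v_{1} + v_{7} = 2·v_{6}  →  sig = [3:2]
  P = {1,2,3,7,9}:  v_{1} + v_{2} + v_{3} + v_{7} + v_{9} = 0  →  sig = [5:]

Sorted signature multiset PRS(X):
{ [2:],  [2:1] ×3,  [2:1,1],  [2:1,1,1],  [3:1] ×2,  [3:1,1],  [3:2],  [5:] }


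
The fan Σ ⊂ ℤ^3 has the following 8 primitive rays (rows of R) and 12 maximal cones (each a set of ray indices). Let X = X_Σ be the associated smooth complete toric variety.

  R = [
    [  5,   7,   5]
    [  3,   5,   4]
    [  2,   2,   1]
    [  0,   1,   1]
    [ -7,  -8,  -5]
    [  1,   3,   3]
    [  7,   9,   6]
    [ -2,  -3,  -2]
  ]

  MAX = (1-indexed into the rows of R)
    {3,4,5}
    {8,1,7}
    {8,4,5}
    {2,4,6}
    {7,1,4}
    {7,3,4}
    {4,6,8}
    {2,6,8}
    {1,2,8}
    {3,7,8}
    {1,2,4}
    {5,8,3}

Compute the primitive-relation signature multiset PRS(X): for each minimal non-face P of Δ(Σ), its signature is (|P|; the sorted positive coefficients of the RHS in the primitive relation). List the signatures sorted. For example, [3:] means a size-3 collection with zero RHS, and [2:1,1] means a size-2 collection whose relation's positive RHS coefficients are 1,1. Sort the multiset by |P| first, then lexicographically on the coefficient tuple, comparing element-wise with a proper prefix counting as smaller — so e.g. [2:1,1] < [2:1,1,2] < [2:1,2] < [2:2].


Primitive collections (14):

  {1,3}:  v_{1} + v_{3} = v_{7}  so sig = [2:1]
  {2,3}:  v_{2} + v_{3} = v_{1}  so sig = [2:1]
  {3,6}:  v_{3} + v_{6} = v_{2}  so sig = [2:1]
  {5,7}:  v_{5} + v_{7} = v_{4}  so sig = [2:1]
  {6,7}:  v_{6} + v_{7} = v_{1} + v_{2}  so sig = [2:1,1]
  {1,5}:  v_{1} + v_{5} = 2·v_{4} + v_{8}  so sig = [2:1,2]
  {1,6}:  v_{1} + v_{6} = 2·v_{2}  so sig = [2:2]
  {2,7}:  v_{2} + v_{7} = 2·v_{1}  so sig = [2:2]
  {2,5}:  v_{2} + v_{5} = 3·v_{4} + 2·v_{8}  so sig = [2:2,3]
  {5,6}:  v_{5} + v_{6} = 4·v_{4} + 3·v_{8}  so sig = [2:3,4]
  {3,4,8}:  v_{3} + v_{4} + v_{8} = 0  so sig = [3:]
  {1,4,8}:  v_{1} + v_{4} + v_{8} = v_{2}  so sig = [3:1]
  {2,4,8}:  v_{2} + v_{4} + v_{8} = v_{6}  so sig = [3:1]
  {4,7,8}:  v_{4} + v_{7} + v_{8} = v_{1}  so sig = [3:1]

Sorted signature multiset PRS(X):
    |P|=2: 10 collections, coeffs (1), (1), (1), (1), (1,1), (1,2), (2), (2), (2,3), (3,4)
    |P|=3: 4 collections, coeffs (), (1), (1), (1)


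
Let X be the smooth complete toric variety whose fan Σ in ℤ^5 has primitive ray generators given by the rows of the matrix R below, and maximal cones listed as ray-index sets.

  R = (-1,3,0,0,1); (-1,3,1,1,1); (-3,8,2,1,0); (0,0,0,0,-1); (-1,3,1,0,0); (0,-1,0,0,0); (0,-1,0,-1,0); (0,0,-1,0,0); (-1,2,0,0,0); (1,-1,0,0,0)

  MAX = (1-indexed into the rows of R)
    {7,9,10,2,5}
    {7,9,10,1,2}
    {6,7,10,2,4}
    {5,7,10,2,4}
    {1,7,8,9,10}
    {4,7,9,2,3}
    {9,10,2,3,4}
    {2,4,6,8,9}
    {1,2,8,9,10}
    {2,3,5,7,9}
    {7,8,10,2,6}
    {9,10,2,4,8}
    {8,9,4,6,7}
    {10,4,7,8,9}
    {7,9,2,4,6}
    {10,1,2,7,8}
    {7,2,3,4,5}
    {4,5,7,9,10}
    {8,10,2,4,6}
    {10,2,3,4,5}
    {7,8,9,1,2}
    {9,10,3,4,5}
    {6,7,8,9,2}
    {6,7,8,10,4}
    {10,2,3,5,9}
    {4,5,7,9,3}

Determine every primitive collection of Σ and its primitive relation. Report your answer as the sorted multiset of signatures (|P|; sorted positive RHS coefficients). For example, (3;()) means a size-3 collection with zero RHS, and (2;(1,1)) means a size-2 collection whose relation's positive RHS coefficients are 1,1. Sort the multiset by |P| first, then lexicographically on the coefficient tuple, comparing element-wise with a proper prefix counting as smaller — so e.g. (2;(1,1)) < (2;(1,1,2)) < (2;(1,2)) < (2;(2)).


Δ(Σ) — 10 vertices, 14 min non-faces:

  P={1,6}:  v_{1} + v_{6} = v_{2} + v_{7} + v_{8} — sig = (2;(1,1,1))
  P={5,6}:  v_{5} + v_{6} = v_{2} + v_{4} + v_{7} — sig = (2;(1,1,1))
  P={1,3}:  v_{1} + v_{3} = v_{2} + v_{5} + 3·v_{9} + v_{10} — sig = (2;(1,1,1,3))
  P={3,8}:  v_{3} + v_{8} = v_{2} + v_{4} + 3·v_{9} + v_{10} — sig = (2;(1,1,1,3))
  P={3,6}:  v_{3} + v_{6} = 2·v_{2} + 2·v_{4} + v_{7} + v_{9} — sig = (2;(1,1,2,2))
  P={1,5}:  v_{1} + v_{5} = v_{2} + v_{7} + 3·v_{9} + 2·v_{10} — sig = (2;(1,1,2,3))
  P={1,4}:  v_{1} + v_{4} = 2·v_{9} + v_{10} — sig = (2;(1,2))
  P={5,8}:  v_{5} + v_{8} = 2·v_{9} + v_{10} — sig = (2;(1,2))
  P={6,9,10}:  v_{6} + v_{9} + v_{10} = 0 — sig = (3;())
  P={3,7,10}:  v_{3} + v_{7} + v_{10} = 2·v_{5} — sig = (3;(2))
  P={2,4,5,9}:  v_{2} + v_{4} + v_{5} + v_{9} = v_{3} — sig = (4;(1))
  P={2,4,7,8}:  v_{2} + v_{4} + v_{7} + v_{8} = v_{9} — sig = (4;(1))
  P={2,4,7,9,10}:  v_{2} + v_{4} + v_{7} + v_{9} + v_{10} = v_{5} — sig = (5;(1))
  P={2,7,8,9,10}:  v_{2} + v_{7} + v_{8} + v_{9} + v_{10} = v_{1} — sig = (5;(1))

so the primitive-relation signature multiset is
[(2;(1,1,1)), (2;(1,1,1)), (2;(1,1,1,3)), (2;(1,1,1,3)), (2;(1,1,2,2)), (2;(1,1,2,3)), (2;(1,2)), (2;(1,2)), (3;()), (3;(2)), (4;(1)), (4;(1)), (5;(1)), (5;(1))]


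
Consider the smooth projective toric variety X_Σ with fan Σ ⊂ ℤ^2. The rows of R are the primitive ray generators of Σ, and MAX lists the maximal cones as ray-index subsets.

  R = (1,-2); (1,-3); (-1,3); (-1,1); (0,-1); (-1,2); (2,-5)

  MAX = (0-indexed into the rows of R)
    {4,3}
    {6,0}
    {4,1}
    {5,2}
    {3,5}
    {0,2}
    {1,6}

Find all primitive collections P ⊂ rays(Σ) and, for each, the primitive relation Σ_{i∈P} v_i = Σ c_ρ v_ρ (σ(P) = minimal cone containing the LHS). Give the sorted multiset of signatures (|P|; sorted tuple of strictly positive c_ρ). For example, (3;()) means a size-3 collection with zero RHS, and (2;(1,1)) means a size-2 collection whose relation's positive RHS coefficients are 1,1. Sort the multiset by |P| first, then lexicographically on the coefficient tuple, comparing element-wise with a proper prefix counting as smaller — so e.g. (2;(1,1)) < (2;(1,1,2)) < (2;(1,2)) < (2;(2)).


|primitive collections| = 14. Relations:

  {0,5}:  v_{0} + v_{5} = 0  ⇒ sig = (2;())
  {1,2}:  v_{1} + v_{2} = 0  ⇒ sig = (2;())
  {0,1}:  v_{0} + v_{1} = v_{6}  ⇒ sig = (2;(1))
  {0,3}:  v_{0} + v_{3} = v_{4}  ⇒ sig = (2;(1))
  {0,4}:  v_{0} + v_{4} = v_{1}  ⇒ sig = (2;(1))
  {1,5}:  v_{1} + v_{5} = v_{4}  ⇒ sig = (2;(1))
  {2,4}:  v_{2} + v_{4} = v_{5}  ⇒ sig = (2;(1))
  {2,6}:  v_{2} + v_{6} = v_{0}  ⇒ sig = (2;(1))
  {4,5}:  v_{4} + v_{5} = v_{3}  ⇒ sig = (2;(1))
  {5,6}:  v_{5} + v_{6} = v_{1}  ⇒ sig = (2;(1))
  {3,6}:  v_{3} + v_{6} = v_{1} + v_{4}  ⇒ sig = (2;(1,1))
  {1,3}:  v_{1} + v_{3} = 2·v_{4}  ⇒ sig = (2;(2))
  {2,3}:  v_{2} + v_{3} = 2·v_{5}  ⇒ sig = (2;(2))
  {4,6}:  v_{4} + v_{6} = 2·v_{1}  ⇒ sig = (2;(2))

Sorted signature multiset PRS(X):
{ (2;()) ×2,  (2;(1)) ×8,  (2;(1,1)),  (2;(2)) ×3 }


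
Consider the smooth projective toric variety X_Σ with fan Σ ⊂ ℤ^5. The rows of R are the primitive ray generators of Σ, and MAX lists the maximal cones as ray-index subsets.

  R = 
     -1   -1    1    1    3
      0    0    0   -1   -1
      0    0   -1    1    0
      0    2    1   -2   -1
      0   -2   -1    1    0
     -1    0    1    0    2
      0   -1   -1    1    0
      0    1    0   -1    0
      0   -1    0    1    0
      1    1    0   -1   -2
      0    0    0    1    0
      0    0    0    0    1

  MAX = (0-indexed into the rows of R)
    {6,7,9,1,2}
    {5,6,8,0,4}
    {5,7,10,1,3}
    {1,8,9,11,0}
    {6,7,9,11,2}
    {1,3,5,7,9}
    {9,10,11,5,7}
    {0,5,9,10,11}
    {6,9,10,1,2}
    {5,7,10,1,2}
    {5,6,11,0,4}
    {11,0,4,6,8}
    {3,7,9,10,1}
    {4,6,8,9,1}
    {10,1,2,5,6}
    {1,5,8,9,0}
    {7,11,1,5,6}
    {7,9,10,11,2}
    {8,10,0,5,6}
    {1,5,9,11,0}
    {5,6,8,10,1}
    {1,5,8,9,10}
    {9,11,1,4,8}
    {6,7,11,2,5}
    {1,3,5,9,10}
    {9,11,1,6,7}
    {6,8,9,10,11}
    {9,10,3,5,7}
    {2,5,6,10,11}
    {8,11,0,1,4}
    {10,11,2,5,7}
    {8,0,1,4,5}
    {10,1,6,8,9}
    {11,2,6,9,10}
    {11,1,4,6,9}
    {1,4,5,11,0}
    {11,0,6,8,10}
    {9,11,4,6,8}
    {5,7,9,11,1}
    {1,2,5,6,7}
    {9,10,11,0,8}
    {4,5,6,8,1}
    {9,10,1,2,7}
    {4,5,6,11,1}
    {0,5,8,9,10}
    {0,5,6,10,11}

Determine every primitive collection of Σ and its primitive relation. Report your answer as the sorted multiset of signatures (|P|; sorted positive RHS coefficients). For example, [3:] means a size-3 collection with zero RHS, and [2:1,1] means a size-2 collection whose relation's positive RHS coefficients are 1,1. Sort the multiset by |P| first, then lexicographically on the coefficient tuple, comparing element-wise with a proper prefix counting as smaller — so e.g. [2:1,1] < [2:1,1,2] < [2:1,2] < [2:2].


26 collections generate NE(X_Σ); each relation:

  P={7,8}:  v_{7} + v_{8} = 0  →  sig = [2:]
  P={3,4}:  v_{3} + v_{4} = v_{1}  →  sig = [2:1]
  P={0,7}:  v_{0} + v_{7} = v_{5} + v_{11}  →  sig = [2:1,1]
  P={2,8}:  v_{2} + v_{8} = v_{6} + v_{10}  →  sig = [2:1,1]
  P={4,10}:  v_{4} + v_{10} = v_{6} + v_{8}  →  sig = [2:1,1]
  P={3,6}:  v_{3} + v_{6} = v_{1} + v_{7} + v_{10}  →  sig = [2:1,1,1]
  P={3,11}:  v_{3} + v_{11} = v_{5} + v_{7} + v_{9}  →  sig = [2:1,1,1]
  P={4,7}:  v_{4} + v_{7} = v_{1} + v_{6} + v_{11}  →  sig = [2:1,1,1]
  P={0,2}:  v_{0} + v_{2} = v_{5} + v_{6} + v_{10} + v_{11}  →  sig = [2:1,1,1,1]
  P={3,8}:  v_{3} + v_{8} = v_{1} + v_{5} + v_{9} + v_{10}  →  sig = [2:1,1,1,1]
  P={0,3}:  v_{0} + v_{3} = 2·v_{5} + v_{9}  →  sig = [2:1,2]
  P={2,3}:  v_{2} + v_{3} = v_{1} + 2·v_{7} + 2·v_{10}  →  sig = [2:1,2,2]
  P={2,4}:  v_{2} + v_{4} = 2·v_{6}  →  sig = [2:2]
  P={1,10,11}:  v_{1} + v_{10} + v_{11} = 0  →  sig = [3:]
  P={5,6,9}:  v_{5} + v_{6} + v_{9} = 0  →  sig = [3:]
  P={5,8,11}:  v_{5} + v_{8} + v_{11} = v_{0}  →  sig = [3:1]
  P={6,7,10}:  v_{6} + v_{7} + v_{10} = v_{2}  →  sig = [3:1]
  P={0,1,6}:  v_{0} + v_{1} + v_{6} = v_{4} + v_{5}  →  sig = [3:1,1]
  P={0,1,10}:  v_{0} + v_{1} + v_{10} = v_{5} + v_{8}  →  sig = [3:1,1]
  P={0,6,9}:  v_{0} + v_{6} + v_{9} = v_{8} + v_{11}  →  sig = [3:1,1]
  P={1,2,11}:  v_{1} + v_{2} + v_{11} = v_{6} + v_{7}  →  sig = [3:1,1]
  P={2,5,9}:  v_{2} + v_{5} + v_{9} = v_{7} + v_{10}  →  sig = [3:1,1]
  P={4,5,9}:  v_{4} + v_{5} + v_{9} = v_{1} + v_{8} + v_{11}  →  sig = [3:1,1,1]
  P={0,4,9}:  v_{0} + v_{4} + v_{9} = v_{1} + 2·v_{8} + 2·v_{11}  →  sig = [3:1,2,2]
  P={1,6,8,11}:  v_{1} + v_{6} + v_{8} + v_{11} = v_{4}  →  sig = [4:1]
  P={1,5,7,9,10}:  v_{1} + v_{5} + v_{7} + v_{9} + v_{10} = v_{3}  →  sig = [5:1]

so the primitive-relation signature multiset is
    [2:]
    [2:1]
    [2:1,1]
    [2:1,1]
    [2:1,1]
    [2:1,1,1]
    [2:1,1,1]
    [2:1,1,1]
    [2:1,1,1,1]
    [2:1,1,1,1]
    [2:1,2]
    [2:1,2,2]
    [2:2]
    [3:]
    [3:]
    [3:1]
    [3:1]
    [3:1,1]
    [3:1,1]
    [3:1,1]
    [3:1,1]
    [3:1,1]
    [3:1,1,1]
    [3:1,2,2]
    [4:1]
    [5:1]


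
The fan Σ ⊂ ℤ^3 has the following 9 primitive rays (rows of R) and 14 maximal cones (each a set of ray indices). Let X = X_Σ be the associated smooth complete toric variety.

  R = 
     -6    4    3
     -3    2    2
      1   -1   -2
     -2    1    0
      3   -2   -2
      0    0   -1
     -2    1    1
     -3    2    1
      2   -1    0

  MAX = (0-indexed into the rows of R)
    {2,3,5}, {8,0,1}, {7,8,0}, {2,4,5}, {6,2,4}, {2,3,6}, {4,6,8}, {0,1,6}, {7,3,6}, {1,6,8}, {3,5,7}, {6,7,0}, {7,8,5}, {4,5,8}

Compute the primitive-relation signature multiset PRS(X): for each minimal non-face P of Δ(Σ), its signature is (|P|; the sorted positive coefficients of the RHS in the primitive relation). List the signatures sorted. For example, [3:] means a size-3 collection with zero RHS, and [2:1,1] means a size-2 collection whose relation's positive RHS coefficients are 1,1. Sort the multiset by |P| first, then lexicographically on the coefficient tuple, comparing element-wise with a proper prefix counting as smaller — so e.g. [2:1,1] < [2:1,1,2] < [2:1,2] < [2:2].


Minimal non-faces — 17 found among 9 rays, 14 max cones:

  {1,4}:  v_{1} + v_{4} = 0  ⟹  sig = [2:]
  {3,8}:  v_{3} + v_{8} = 0  ⟹  sig = [2:]
  {0,4}:  v_{0} + v_{4} = v_{7}  ⟹  sig = [2:1]
  {1,2}:  v_{1} + v_{2} = v_{3}  ⟹  sig = [2:1]
  {1,5}:  v_{1} + v_{5} = v_{7}  ⟹  sig = [2:1]
  {1,7}:  v_{1} + v_{7} = v_{0}  ⟹  sig = [2:1]
  {2,8}:  v_{2} + v_{8} = v_{4}  ⟹  sig = [2:1]
  {3,4}:  v_{3} + v_{4} = v_{2}  ⟹  sig = [2:1]
  {4,7}:  v_{4} + v_{7} = v_{5}  ⟹  sig = [2:1]
  {5,6}:  v_{5} + v_{6} = v_{3}  ⟹  sig = [2:1]
  {0,2}:  v_{0} + v_{2} = v_{3} + v_{7}  ⟹  sig = [2:1,1]
  {1,3}:  v_{1} + v_{3} = v_{6} + v_{7}  ⟹  sig = [2:1,1]
  {2,7}:  v_{2} + v_{7} = v_{3} + v_{5}  ⟹  sig = [2:1,1]
  {0,3}:  v_{0} + v_{3} = v_{6} + 2·v_{7}  ⟹  sig = [2:1,2]
  {0,5}:  v_{0} + v_{5} = 2·v_{7}  ⟹  sig = [2:2]
  {6,7,8}:  v_{6} + v_{7} + v_{8} = v_{1}  ⟹  sig = [3:1]
  {0,6,8}:  v_{0} + v_{6} + v_{8} = 2·v_{1}  ⟹  sig = [3:2]

so the primitive-relation signature multiset is
    |P|=2: 15 collections, coeffs (), (), (1), (1), (1), (1), (1), (1), (1), (1), (1,1), (1,1), (1,1), (1,2), (2)
    |P|=3: 2 collections, coeffs (1), (2)


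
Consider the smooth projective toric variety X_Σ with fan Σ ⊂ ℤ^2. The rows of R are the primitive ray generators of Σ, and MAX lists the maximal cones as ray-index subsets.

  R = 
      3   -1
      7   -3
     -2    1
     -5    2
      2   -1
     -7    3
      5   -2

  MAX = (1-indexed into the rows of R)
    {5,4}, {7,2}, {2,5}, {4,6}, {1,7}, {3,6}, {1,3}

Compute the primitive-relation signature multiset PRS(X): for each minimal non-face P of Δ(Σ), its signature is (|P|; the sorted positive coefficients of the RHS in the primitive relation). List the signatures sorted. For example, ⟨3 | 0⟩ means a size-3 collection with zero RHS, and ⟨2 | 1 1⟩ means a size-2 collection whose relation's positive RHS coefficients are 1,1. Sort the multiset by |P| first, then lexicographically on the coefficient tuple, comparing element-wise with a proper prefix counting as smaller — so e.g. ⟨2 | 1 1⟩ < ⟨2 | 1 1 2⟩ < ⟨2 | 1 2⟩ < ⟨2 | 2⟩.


14 collections generate NE(X_Σ); each relation:

  {2,6}:  v_{2} + v_{6} = 0  ⟹  sig = ⟨2 | 0⟩
  {3,5}:  v_{3} + v_{5} = 0  ⟹  sig = ⟨2 | 0⟩
  {4,7}:  v_{4} + v_{7} = 0  ⟹  sig = ⟨2 | 0⟩
  {1,4}:  v_{1} + v_{4} = v_{3}  ⟹  sig = ⟨2 | 1⟩
  {1,5}:  v_{1} + v_{5} = v_{7}  ⟹  sig = ⟨2 | 1⟩
  {2,3}:  v_{2} + v_{3} = v_{7}  ⟹  sig = ⟨2 | 1⟩
  {2,4}:  v_{2} + v_{4} = v_{5}  ⟹  sig = ⟨2 | 1⟩
  {3,4}:  v_{3} + v_{4} = v_{6}  ⟹  sig = ⟨2 | 1⟩
  {3,7}:  v_{3} + v_{7} = v_{1}  ⟹  sig = ⟨2 | 1⟩
  {5,6}:  v_{5} + v_{6} = v_{4}  ⟹  sig = ⟨2 | 1⟩
  {5,7}:  v_{5} + v_{7} = v_{2}  ⟹  sig = ⟨2 | 1⟩
  {6,7}:  v_{6} + v_{7} = v_{3}  ⟹  sig = ⟨2 | 1⟩
  {1,2}:  v_{1} + v_{2} = 2·v_{7}  ⟹  sig = ⟨2 | 2⟩
  {1,6}:  v_{1} + v_{6} = 2·v_{3}  ⟹  sig = ⟨2 | 2⟩

so the primitive-relation signature multiset is
{ ⟨2 | 0⟩ ×3,  ⟨2 | 1⟩ ×9,  ⟨2 | 2⟩ ×2 }


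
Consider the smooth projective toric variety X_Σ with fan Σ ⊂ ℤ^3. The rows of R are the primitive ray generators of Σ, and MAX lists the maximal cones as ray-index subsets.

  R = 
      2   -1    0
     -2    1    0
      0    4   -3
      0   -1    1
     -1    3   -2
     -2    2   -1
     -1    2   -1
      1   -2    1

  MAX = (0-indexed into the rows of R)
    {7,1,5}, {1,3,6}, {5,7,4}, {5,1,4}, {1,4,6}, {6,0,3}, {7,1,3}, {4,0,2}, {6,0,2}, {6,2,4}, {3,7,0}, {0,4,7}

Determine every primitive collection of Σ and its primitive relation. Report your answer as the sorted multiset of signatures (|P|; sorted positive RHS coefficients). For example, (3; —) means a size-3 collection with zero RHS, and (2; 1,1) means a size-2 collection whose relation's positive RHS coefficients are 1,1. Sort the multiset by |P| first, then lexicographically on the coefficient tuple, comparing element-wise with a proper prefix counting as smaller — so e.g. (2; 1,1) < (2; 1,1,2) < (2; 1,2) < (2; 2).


Σ has 12 primitive collections:

  • {0,1}:  v_{0} + v_{1} = 0 — sig = (2; —)
  • {6,7}:  v_{6} + v_{7} = 0 — sig = (2; —)
  • {3,4}:  v_{3} + v_{4} = v_{6} — sig = (2; 1)
  • {3,5}:  v_{3} + v_{5} = v_{1} — sig = (2; 1)
  • {0,5}:  v_{0} + v_{5} = v_{4} + v_{7} — sig = (2; 1,1)
  • {1,2}:  v_{1} + v_{2} = v_{4} + v_{6} — sig = (2; 1,1)
  • {2,7}:  v_{2} + v_{7} = v_{0} + v_{4} — sig = (2; 1,1)
  • {5,6}:  v_{5} + v_{6} = v_{1} + v_{4} — sig = (2; 1,1)
  • {2,3}:  v_{2} + v_{3} = v_{0} + 2·v_{6} — sig = (2; 1,2)
  • {2,5}:  v_{2} + v_{5} = 2·v_{4} — sig = (2; 2)
  • {0,4,6}:  v_{0} + v_{4} + v_{6} = v_{2} — sig = (3; 1)
  • {1,4,7}:  v_{1} + v_{4} + v_{7} = v_{5} — sig = (3; 1)

so the primitive-relation signature multiset is
{ (2; —) ×2,  (2; 1) ×2,  (2; 1,1) ×4,  (2; 1,2),  (2; 2),  (3; 1) ×2 }


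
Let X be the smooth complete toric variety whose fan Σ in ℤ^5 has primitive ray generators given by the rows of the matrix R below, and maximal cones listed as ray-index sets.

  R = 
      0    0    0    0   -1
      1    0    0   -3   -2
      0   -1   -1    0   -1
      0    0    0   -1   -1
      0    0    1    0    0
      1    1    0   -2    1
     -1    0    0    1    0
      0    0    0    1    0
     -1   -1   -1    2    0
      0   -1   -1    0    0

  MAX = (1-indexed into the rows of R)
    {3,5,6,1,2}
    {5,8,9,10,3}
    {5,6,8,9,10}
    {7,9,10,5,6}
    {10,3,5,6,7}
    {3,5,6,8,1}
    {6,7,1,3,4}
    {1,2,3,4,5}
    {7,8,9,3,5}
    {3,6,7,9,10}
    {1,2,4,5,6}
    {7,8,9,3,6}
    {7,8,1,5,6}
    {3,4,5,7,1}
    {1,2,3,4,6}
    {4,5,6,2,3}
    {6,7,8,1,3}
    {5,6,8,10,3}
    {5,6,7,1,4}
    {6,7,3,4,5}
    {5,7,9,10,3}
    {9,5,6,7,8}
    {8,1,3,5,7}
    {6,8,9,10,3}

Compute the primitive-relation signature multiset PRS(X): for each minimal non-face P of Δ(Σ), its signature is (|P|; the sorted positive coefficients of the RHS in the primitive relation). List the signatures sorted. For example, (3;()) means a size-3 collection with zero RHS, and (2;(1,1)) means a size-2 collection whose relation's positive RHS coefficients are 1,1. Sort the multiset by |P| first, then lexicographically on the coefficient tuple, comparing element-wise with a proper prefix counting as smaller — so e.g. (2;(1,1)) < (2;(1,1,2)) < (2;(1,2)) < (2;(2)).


|primitive collections| = 14. Relations:

  P={1,10}:  v_{1} + v_{10} = v_{3} — sig = (2;(1))
  P={4,8}:  v_{4} + v_{8} = v_{1} — sig = (2;(1))
  P={2,9}:  v_{2} + v_{9} = v_{3} + v_{4} — sig = (2;(1,1))
  P={4,9}:  v_{4} + v_{9} = v_{3} + v_{7} — sig = (2;(1,1))
  P={1,9}:  v_{1} + v_{9} = v_{3} + v_{7} + v_{8} — sig = (2;(1,1,1))
  P={2,8}:  v_{2} + v_{8} = 2·v_{1} + v_{3} + v_{5} + v_{6} — sig = (2;(1,1,1,2))
  P={2,10}:  v_{2} + v_{10} = 2·v_{3} + v_{4} + v_{5} + v_{6} — sig = (2;(1,1,1,2))
  P={4,10}:  v_{4} + v_{10} = 2·v_{3} + v_{5} + v_{6} + v_{7} — sig = (2;(1,1,1,2))
  P={2,7}:  v_{2} + v_{7} = 2·v_{4} — sig = (2;(2))
  P={7,8,10}:  v_{7} + v_{8} + v_{10} = v_{9} — sig = (3;(1))
  P={3,5,6,9}:  v_{3} + v_{5} + v_{6} + v_{9} = v_{10} — sig = (4;(1))
  P={3,5,6,7,8}:  v_{3} + v_{5} + v_{6} + v_{7} + v_{8} = 0 — sig = (5;())
  P={1,3,4,5,6}:  v_{1} + v_{3} + v_{4} + v_{5} + v_{6} = v_{2} — sig = (5;(1))
  P={1,3,5,6,7}:  v_{1} + v_{3} + v_{5} + v_{6} + v_{7} = v_{4} — sig = (5;(1))

Hence PRS(X_Σ) =
[(2;(1)), (2;(1)), (2;(1,1)), (2;(1,1)), (2;(1,1,1)), (2;(1,1,1,2)), (2;(1,1,1,2)), (2;(1,1,1,2)), (2;(2)), (3;(1)), (4;(1)), (5;()), (5;(1)), (5;(1))]


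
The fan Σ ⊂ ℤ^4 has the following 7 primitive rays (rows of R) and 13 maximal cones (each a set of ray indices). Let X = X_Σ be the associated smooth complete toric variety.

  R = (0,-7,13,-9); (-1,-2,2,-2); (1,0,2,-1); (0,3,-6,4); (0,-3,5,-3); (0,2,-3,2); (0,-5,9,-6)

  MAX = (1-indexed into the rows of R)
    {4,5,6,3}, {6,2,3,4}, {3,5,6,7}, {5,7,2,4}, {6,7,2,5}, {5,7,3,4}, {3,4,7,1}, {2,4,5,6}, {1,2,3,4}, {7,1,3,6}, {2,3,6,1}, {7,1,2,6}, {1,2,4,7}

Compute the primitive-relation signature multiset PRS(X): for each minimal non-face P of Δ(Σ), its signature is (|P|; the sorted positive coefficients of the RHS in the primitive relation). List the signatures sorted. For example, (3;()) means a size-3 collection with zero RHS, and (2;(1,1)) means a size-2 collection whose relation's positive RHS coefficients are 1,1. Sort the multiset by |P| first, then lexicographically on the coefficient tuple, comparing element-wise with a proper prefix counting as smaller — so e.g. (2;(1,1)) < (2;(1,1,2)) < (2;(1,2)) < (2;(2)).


|primitive collections| = 5. Relations:

  • {1,5}:  v_{1} + v_{5} = 2·v_{7}  ⇒ sig = (2;(2))
  • {4,6,7}:  v_{4} + v_{6} + v_{7} = 0  ⇒ sig = (3;())
  • {2,3,5}:  v_{2} + v_{3} + v_{5} = v_{7}  ⇒ sig = (3;(1))
  • {2,3,7}:  v_{2} + v_{3} + v_{7} = v_{1}  ⇒ sig = (3;(1))
  • {1,4,6}:  v_{1} + v_{4} + v_{6} = v_{2} + v_{3}  ⇒ sig = (3;(1,1))

so the primitive-relation signature multiset is
[(2;(2)), (3;()), (3;(1)), (3;(1)), (3;(1,1))]
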